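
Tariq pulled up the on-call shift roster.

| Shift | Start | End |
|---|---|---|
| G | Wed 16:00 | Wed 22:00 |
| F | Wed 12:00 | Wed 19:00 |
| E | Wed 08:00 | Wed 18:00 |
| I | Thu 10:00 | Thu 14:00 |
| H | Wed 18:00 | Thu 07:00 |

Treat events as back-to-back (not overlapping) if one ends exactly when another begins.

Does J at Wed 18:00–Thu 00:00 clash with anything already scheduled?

Yes — it overlaps F, G, H

E: ends Wed 18:00 at or before J starts Wed 18:00 → clear.
F: starts Wed 12:00 before J ends Thu 00:00, and ends Wed 19:00 after J starts Wed 18:00 → overlap.
G: starts Wed 16:00 before J ends Thu 00:00, and ends Wed 22:00 after J starts Wed 18:00 → overlap.
H: starts Wed 18:00 before J ends Thu 00:00, and ends Thu 07:00 after J starts Wed 18:00 → overlap.
I: starts Thu 10:00 at or after J ends Thu 00:00 → clear.
J overlaps F, G, H.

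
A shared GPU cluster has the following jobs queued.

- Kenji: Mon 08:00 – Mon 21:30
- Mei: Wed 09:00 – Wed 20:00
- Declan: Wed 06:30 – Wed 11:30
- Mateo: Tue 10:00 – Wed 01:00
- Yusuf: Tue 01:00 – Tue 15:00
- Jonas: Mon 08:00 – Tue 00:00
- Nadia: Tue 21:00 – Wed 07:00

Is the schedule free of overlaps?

Sorted by start: Jonas, Kenji, Yusuf, Mateo, Nadia, Declan, Mei.
Kenji starts before Jonas ends → Jonas and Kenji overlap.
That's a conflict, so the schedule is not conflict-free.

No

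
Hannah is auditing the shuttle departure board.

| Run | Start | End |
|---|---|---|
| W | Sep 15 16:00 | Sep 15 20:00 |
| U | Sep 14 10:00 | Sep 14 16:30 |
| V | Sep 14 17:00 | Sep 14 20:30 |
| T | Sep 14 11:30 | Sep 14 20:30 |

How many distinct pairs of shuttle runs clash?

Sorted by start: U, T, V, W.
T starts before U ends → U and T overlap.
V starts after U ends, so nothing later overlaps U either.
V starts before T ends → T and V overlap.
W starts after T ends.
W starts after V ends.
Overlapping pairs: T & U, T & V — 2 in total.

2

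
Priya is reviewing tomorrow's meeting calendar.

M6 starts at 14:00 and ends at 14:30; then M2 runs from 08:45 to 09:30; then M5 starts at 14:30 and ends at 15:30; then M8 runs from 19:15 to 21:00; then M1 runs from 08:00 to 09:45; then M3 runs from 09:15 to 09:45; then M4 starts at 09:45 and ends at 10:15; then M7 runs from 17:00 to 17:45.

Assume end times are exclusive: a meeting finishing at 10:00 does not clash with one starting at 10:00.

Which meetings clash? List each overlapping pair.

Sorted by start: M1, M2, M3, M4, M6, M5, M7, M8.
M2 starts before M1 ends → M1 and M2 overlap.
M3 starts before M1 ends → M1 and M3 overlap.
M4 starts exactly when M1 ends (back-to-back, no overlap); M1 is clear from here.
M3 starts before M2 ends → M2 and M3 overlap.
M4 starts after M2 ends; M2 is clear from here.
M4 starts exactly when M3 ends (back-to-back, no overlap); M3 is clear from here.
M6 starts after M4 ends; M4 is clear from here.
M5 starts exactly when M6 ends (back-to-back, no overlap); M6 is clear from here.
M7 starts after M5 ends; M5 is clear from here.
M8 starts after M7 ends.

M1 & M2, M1 & M3, M2 & M3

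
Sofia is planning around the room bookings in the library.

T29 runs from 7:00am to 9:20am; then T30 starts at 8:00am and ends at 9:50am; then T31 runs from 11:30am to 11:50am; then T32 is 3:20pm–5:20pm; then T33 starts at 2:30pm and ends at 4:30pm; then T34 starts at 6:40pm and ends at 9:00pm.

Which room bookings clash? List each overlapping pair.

T29 & T30, T32 & T33

Two intervals overlap when each starts before the other ends.
Sorted by start: T29, T30, T31, T33, T32, T34.
T30 starts before T29 ends → T29 and T30 overlap.
T31 starts after T29 ends, so T29 has no further overlaps.
T31 starts after T30 ends, so T30 has no further overlaps.
T33 starts after T31 ends, so T31 has no further overlaps.
T32 starts before T33 ends → T33 and T32 overlap.
T34 starts after T33 ends.
T34 starts after T32 ends.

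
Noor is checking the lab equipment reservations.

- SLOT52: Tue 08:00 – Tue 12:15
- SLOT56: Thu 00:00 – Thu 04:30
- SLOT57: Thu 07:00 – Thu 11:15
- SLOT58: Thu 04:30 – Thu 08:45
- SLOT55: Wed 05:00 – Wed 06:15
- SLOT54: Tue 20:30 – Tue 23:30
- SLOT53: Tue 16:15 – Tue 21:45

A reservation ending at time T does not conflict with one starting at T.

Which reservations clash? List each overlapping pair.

Check each pair: they overlap iff neither finishes before the other starts.
Sorted by start: SLOT52, SLOT53, SLOT54, SLOT55, SLOT56, SLOT58, SLOT57.
SLOT53 starts after SLOT52 ends — done with SLOT52.
SLOT54 starts before SLOT53 ends → SLOT53 and SLOT54 overlap.
SLOT55 starts after SLOT53 ends — done with SLOT53.
SLOT55 starts after SLOT54 ends — done with SLOT54.
SLOT56 starts after SLOT55 ends — done with SLOT55.
SLOT58 starts exactly when SLOT56 ends (back-to-back, no overlap) — done with SLOT56.
SLOT57 starts before SLOT58 ends → SLOT58 and SLOT57 overlap.

SLOT53 & SLOT54, SLOT57 & SLOT58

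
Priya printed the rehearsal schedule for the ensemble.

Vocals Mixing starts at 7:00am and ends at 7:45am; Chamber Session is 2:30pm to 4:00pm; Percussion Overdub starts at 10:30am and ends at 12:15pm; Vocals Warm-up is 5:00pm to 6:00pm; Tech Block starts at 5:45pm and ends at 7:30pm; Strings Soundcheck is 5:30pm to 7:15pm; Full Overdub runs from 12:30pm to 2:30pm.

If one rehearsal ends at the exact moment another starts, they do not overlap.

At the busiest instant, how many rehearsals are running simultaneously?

3

Sort all start/end points and keep a running count:
7:00am start Vocals Mixing → 1
7:45am end Vocals Mixing → 0
10:30am start Percussion Overdub → 1
12:15pm end Percussion Overdub → 0
12:30pm start Full Overdub → 1
2:30pm end Full Overdub → 0
2:30pm start Chamber Session → 1
4:00pm end Chamber Session → 0
5:00pm start Vocals Warm-up → 1
5:30pm start Strings Soundcheck → 2
5:45pm start Tech Block → 3
6:00pm end Vocals Warm-up → 2
7:15pm end Strings Soundcheck → 1
7:30pm end Tech Block → 0
Peak is 3, at 5:45pm (Strings Soundcheck, Tech Block, Vocals Warm-up).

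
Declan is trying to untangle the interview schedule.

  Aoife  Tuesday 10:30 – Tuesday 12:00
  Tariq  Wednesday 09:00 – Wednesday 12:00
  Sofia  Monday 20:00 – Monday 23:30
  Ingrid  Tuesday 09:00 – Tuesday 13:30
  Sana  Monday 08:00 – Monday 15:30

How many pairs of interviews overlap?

Sorted by start: Sana, Sofia, Ingrid, Aoife, Tariq.
Sofia starts after Sana ends, so Sana has no further overlaps.
Ingrid starts after Sofia ends, so Sofia has no further overlaps.
Aoife starts before Ingrid ends → Ingrid and Aoife overlap.
Tariq starts after Ingrid ends.
Tariq starts after Aoife ends.
Overlapping pairs: Aoife & Ingrid — 1 in total.

1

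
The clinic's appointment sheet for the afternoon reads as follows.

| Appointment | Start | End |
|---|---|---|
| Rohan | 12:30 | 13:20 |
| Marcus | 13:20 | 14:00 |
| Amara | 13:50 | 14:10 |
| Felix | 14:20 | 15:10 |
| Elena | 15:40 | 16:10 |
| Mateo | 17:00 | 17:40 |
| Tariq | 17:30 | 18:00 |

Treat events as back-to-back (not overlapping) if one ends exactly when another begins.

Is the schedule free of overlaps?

No

Sorted by start: Rohan, Marcus, Amara, Felix, Elena, Mateo, Tariq.
Marcus starts exactly when Rohan ends (back-to-back, no overlap) — done with Rohan.
Amara starts before Marcus ends → Marcus and Amara overlap.
That's a conflict, so the schedule is not conflict-free.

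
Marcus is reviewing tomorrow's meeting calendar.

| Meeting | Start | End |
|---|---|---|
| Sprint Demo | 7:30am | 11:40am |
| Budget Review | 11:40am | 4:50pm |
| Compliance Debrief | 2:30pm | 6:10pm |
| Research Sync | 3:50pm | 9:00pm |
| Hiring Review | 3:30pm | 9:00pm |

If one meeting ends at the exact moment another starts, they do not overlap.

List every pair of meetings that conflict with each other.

Two intervals overlap when each starts before the other ends.
Sorted by start: Sprint Demo, Budget Review, Compliance Debrief, Hiring Review, Research Sync.
Budget Review starts exactly when Sprint Demo ends (back-to-back, no overlap), so nothing later overlaps Sprint Demo either.
Compliance Debrief starts before Budget Review ends → Budget Review and Compliance Debrief overlap.
Hiring Review starts before Budget Review ends → Budget Review and Hiring Review overlap.
Research Sync starts before Budget Review ends → Budget Review and Research Sync overlap.
Hiring Review starts before Compliance Debrief ends → Compliance Debrief and Hiring Review overlap.
Research Sync starts before Compliance Debrief ends → Compliance Debrief and Research Sync overlap.
Research Sync starts before Hiring Review ends → Hiring Review and Research Sync overlap.

Budget Review & Compliance Debrief, Budget Review & Hiring Review, Budget Review & Research Sync, Compliance Debrief & Hiring Review, Compliance Debrief & Research Sync, Hiring Review & Research Sync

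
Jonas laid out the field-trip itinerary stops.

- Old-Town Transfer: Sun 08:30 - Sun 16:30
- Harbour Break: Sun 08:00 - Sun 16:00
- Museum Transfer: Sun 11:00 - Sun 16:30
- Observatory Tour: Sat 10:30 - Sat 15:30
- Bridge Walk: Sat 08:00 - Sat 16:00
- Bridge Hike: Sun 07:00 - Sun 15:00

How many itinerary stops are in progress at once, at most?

4

Walk through starts and ends in time order (an end at T is processed before a start at T):
Sat 08:00 start Bridge Walk → 1
Sat 10:30 start Observatory Tour → 2
Sat 15:30 end Observatory Tour → 1
Sat 16:00 end Bridge Walk → 0
Sun 07:00 start Bridge Hike → 1
Sun 08:00 start Harbour Break → 2
Sun 08:30 start Old-Town Transfer → 3
Sun 11:00 start Museum Transfer → 4
Sun 15:00 end Bridge Hike → 3
Sun 16:00 end Harbour Break → 2
Sun 16:30 end Museum Transfer → 1
Sun 16:30 end Old-Town Transfer → 0
Peak is 4, at Sun 11:00 (Bridge Hike, Harbour Break, Museum Transfer, Old-Town Transfer).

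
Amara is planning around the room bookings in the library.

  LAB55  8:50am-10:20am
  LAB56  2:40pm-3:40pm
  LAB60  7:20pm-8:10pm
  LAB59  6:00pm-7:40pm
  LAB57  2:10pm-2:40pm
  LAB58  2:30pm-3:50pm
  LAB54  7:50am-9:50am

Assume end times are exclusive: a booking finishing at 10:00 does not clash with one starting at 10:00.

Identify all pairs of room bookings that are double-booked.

LAB54 & LAB55, LAB56 & LAB58, LAB57 & LAB58, LAB59 & LAB60

Two intervals overlap when each starts before the other ends.
Sorted by start: LAB54, LAB55, LAB57, LAB58, LAB56, LAB59, LAB60.
LAB55 starts before LAB54 ends → LAB54 and LAB55 overlap.
LAB57 starts after LAB54 ends — done with LAB54.
LAB57 starts after LAB55 ends — done with LAB55.
LAB58 starts before LAB57 ends → LAB57 and LAB58 overlap.
LAB56 starts exactly when LAB57 ends (back-to-back, no overlap) — done with LAB57.
LAB56 starts before LAB58 ends → LAB58 and LAB56 overlap.
LAB59 starts after LAB58 ends — done with LAB58.
LAB59 starts after LAB56 ends — done with LAB56.
LAB60 starts before LAB59 ends → LAB59 and LAB60 overlap.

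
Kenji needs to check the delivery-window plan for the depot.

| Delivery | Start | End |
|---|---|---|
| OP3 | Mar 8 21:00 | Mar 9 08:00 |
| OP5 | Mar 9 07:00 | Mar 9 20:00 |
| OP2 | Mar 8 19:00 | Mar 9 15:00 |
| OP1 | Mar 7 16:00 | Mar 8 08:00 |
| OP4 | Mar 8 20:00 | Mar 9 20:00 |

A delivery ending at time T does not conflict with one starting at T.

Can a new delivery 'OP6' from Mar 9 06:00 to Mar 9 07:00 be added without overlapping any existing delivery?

No — it overlaps OP2, OP3, OP4

OP1: ends Mar 8 08:00 at or before OP6 starts Mar 9 06:00 → clear.
OP2: starts Mar 8 19:00 before OP6 ends Mar 9 07:00, and ends Mar 9 15:00 after OP6 starts Mar 9 06:00 → overlap.
OP4: starts Mar 8 20:00 before OP6 ends Mar 9 07:00, and ends Mar 9 20:00 after OP6 starts Mar 9 06:00 → overlap.
OP3: starts Mar 8 21:00 before OP6 ends Mar 9 07:00, and ends Mar 9 08:00 after OP6 starts Mar 9 06:00 → overlap.
OP5: starts Mar 9 07:00 at or after OP6 ends Mar 9 07:00 → clear.
OP6 overlaps OP2, OP3, OP4.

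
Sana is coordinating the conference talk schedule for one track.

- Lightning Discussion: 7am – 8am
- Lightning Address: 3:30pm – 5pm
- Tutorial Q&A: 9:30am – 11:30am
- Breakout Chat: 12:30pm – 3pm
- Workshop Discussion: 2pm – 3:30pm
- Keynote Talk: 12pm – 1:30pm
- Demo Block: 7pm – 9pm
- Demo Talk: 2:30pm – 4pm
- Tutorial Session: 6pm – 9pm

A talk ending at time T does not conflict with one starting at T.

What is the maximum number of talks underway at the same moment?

Walk through starts and ends in time order (an end at T is processed before a start at T):
7am start Lightning Discussion → 1
8am end Lightning Discussion → 0
9:30am start Tutorial Q&A → 1
11:30am end Tutorial Q&A → 0
12pm start Keynote Talk → 1
12:30pm start Breakout Chat → 2
1:30pm end Keynote Talk → 1
2pm start Workshop Discussion → 2
2:30pm start Demo Talk → 3
3pm end Breakout Chat → 2
3:30pm end Workshop Discussion → 1
3:30pm start Lightning Address → 2
4pm end Demo Talk → 1
5pm end Lightning Address → 0
6pm start Tutorial Session → 1
7pm start Demo Block → 2
9pm end Demo Block → 1
9pm end Tutorial Session → 0
Peak is 3, at 2:30pm (Breakout Chat, Demo Talk, Workshop Discussion).

3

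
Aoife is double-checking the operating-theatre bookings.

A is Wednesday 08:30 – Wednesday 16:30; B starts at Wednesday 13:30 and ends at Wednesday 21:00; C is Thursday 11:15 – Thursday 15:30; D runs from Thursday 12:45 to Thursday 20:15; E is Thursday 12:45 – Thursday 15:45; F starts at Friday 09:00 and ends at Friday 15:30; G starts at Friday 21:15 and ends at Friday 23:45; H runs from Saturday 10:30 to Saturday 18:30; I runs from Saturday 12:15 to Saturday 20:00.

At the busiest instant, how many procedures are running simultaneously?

Sweep the timeline, counting +1 at each start and −1 at each end (ends before starts at a tie):
Wednesday 08:30 start A → 1
Wednesday 13:30 start B → 2
Wednesday 16:30 end A → 1
Wednesday 21:00 end B → 0
Thursday 11:15 start C → 1
Thursday 12:45 start D → 2
Thursday 12:45 start E → 3
Thursday 15:30 end C → 2
Thursday 15:45 end E → 1
Thursday 20:15 end D → 0
Friday 09:00 start F → 1
Friday 15:30 end F → 0
Friday 21:15 start G → 1
Friday 23:45 end G → 0
Saturday 10:30 start H → 1
Saturday 12:15 start I → 2
Saturday 18:30 end H → 1
Saturday 20:00 end I → 0
Peak is 3, at Thursday 12:45 (C, D, E).

3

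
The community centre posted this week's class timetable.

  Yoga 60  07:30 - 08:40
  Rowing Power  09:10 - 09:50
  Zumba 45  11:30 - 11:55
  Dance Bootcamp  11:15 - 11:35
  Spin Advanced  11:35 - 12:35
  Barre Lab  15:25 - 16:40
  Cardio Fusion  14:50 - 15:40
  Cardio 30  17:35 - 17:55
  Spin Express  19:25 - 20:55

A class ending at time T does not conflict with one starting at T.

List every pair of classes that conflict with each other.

Sorted by start: Yoga 60, Rowing Power, Dance Bootcamp, Zumba 45, Spin Advanced, Cardio Fusion, Barre Lab, Cardio 30, Spin Express.
Rowing Power starts after Yoga 60 ends — done with Yoga 60.
Dance Bootcamp starts after Rowing Power ends — done with Rowing Power.
Zumba 45 starts before Dance Bootcamp ends → Dance Bootcamp and Zumba 45 overlap.
Spin Advanced starts exactly when Dance Bootcamp ends (back-to-back, no overlap) — done with Dance Bootcamp.
Spin Advanced starts before Zumba 45 ends → Zumba 45 and Spin Advanced overlap.
Cardio Fusion starts after Zumba 45 ends — done with Zumba 45.
Cardio Fusion starts after Spin Advanced ends — done with Spin Advanced.
Barre Lab starts before Cardio Fusion ends → Cardio Fusion and Barre Lab overlap.
Cardio 30 starts after Cardio Fusion ends — done with Cardio Fusion.
Cardio 30 starts after Barre Lab ends — done with Barre Lab.
Spin Express starts after Cardio 30 ends.

Barre Lab & Cardio Fusion, Dance Bootcamp & Zumba 45, Spin Advanced & Zumba 45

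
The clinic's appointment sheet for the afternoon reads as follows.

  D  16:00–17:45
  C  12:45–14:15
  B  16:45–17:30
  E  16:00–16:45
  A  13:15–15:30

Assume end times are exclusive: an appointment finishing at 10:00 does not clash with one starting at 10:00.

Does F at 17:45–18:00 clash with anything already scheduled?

No — it doesn't clash with anything

C: ends 14:15 at or before F starts 17:45 → clear.
A: ends 15:30 at or before F starts 17:45 → clear.
D: ends 17:45 at or before F starts 17:45 → clear.
E: ends 16:45 at or before F starts 17:45 → clear.
B: ends 17:30 at or before F starts 17:45 → clear.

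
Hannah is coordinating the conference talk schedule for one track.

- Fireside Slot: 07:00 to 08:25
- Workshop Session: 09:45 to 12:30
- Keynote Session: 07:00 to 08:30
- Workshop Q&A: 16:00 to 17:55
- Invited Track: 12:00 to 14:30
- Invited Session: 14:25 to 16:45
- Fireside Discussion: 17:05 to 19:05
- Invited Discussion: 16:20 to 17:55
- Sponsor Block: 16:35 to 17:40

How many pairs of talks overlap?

12

Two intervals overlap when each starts before the other ends.
Sorted by start: Fireside Slot, Keynote Session, Workshop Session, Invited Track, Invited Session, Workshop Q&A, Invited Discussion, Sponsor Block, Fireside Discussion.
Keynote Session starts before Fireside Slot ends → Fireside Slot and Keynote Session overlap.
Workshop Session starts after Fireside Slot ends, so nothing later overlaps Fireside Slot either.
Workshop Session starts after Keynote Session ends, so nothing later overlaps Keynote Session either.
Invited Track starts before Workshop Session ends → Workshop Session and Invited Track overlap.
Invited Session starts after Workshop Session ends, so nothing later overlaps Workshop Session either.
Invited Session starts before Invited Track ends → Invited Track and Invited Session overlap.
Workshop Q&A starts after Invited Track ends, so nothing later overlaps Invited Track either.
Workshop Q&A starts before Invited Session ends → Invited Session and Workshop Q&A overlap.
Invited Discussion starts before Invited Session ends → Invited Session and Invited Discussion overlap.
Sponsor Block starts before Invited Session ends → Invited Session and Sponsor Block overlap.
Fireside Discussion starts after Invited Session ends.
Invited Discussion starts before Workshop Q&A ends → Workshop Q&A and Invited Discussion overlap.
Sponsor Block starts before Workshop Q&A ends → Workshop Q&A and Sponsor Block overlap.
Fireside Discussion starts before Workshop Q&A ends → Workshop Q&A and Fireside Discussion overlap.
Sponsor Block starts before Invited Discussion ends → Invited Discussion and Sponsor Block overlap.
Fireside Discussion starts before Invited Discussion ends → Invited Discussion and Fireside Discussion overlap.
Fireside Discussion starts before Sponsor Block ends → Sponsor Block and Fireside Discussion overlap.
Overlapping pairs: Fireside Discussion & Invited Discussion, Fireside Discussion & Sponsor Block, Fireside Discussion & Workshop Q&A, Fireside Slot & Keynote Session, Invited Discussion & Invited Session, Invited Discussion & Sponsor Block, Invited Discussion & Workshop Q&A, Invited Session & Invited Track, Invited Session & Sponsor Block, Invited Session & Workshop Q&A, Invited Track & Workshop Session, Sponsor Block & Workshop Q&A — 12 in total.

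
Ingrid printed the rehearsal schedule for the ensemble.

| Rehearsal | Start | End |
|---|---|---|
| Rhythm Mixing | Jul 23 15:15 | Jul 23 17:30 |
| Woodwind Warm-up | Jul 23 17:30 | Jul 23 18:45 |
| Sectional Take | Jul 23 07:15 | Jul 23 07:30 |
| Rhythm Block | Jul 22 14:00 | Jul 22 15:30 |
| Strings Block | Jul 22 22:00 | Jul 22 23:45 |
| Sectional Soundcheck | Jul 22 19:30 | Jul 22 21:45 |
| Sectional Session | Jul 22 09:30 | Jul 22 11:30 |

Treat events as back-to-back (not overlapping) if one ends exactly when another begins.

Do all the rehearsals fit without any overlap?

Yes

Sorted by start: Sectional Session, Rhythm Block, Sectional Soundcheck, Strings Block, Sectional Take, Rhythm Mixing, Woodwind Warm-up.
Rhythm Block starts after Sectional Session ends, so nothing later overlaps Sectional Session either.
Sectional Soundcheck starts after Rhythm Block ends, so nothing later overlaps Rhythm Block either.
Strings Block starts after Sectional Soundcheck ends, so nothing later overlaps Sectional Soundcheck either.
Sectional Take starts after Strings Block ends, so nothing later overlaps Strings Block either.
Rhythm Mixing starts after Sectional Take ends, so nothing later overlaps Sectional Take either.
Woodwind Warm-up starts exactly when Rhythm Mixing ends (back-to-back, no overlap).
Every pair is clear; the schedule has no overlaps.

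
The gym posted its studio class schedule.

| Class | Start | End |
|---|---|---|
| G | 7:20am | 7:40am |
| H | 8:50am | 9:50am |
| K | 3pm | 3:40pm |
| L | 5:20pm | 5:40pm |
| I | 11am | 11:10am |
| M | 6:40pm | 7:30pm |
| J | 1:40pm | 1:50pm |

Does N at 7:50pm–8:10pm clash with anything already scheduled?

No — it doesn't clash with anything

G: ends 7:40am at or before N starts 7:50pm → clear.
H: ends 9:50am at or before N starts 7:50pm → clear.
I: ends 11:10am at or before N starts 7:50pm → clear.
J: ends 1:50pm at or before N starts 7:50pm → clear.
K: ends 3:40pm at or before N starts 7:50pm → clear.
L: ends 5:40pm at or before N starts 7:50pm → clear.
M: ends 7:30pm at or before N starts 7:50pm → clear.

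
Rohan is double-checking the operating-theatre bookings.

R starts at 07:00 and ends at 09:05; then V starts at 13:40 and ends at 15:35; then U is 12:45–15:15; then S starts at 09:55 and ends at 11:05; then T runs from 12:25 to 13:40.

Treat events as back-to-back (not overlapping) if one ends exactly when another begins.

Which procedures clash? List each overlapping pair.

T & U, U & V

Two intervals overlap when each starts before the other ends.
Sorted by start: R, S, T, U, V.
S starts after R ends — done with R.
T starts after S ends — done with S.
U starts before T ends → T and U overlap.
V starts exactly when T ends (back-to-back, no overlap).
V starts before U ends → U and V overlap.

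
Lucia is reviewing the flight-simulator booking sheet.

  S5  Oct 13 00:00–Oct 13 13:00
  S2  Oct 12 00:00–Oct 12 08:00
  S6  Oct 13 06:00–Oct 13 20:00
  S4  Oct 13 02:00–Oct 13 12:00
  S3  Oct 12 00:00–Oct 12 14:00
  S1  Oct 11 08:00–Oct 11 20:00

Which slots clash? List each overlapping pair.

Sorted by start: S1, S2, S3, S5, S4, S6.
S2 starts after S1 ends, so S1 has no further overlaps.
S3 starts before S2 ends → S2 and S3 overlap.
S5 starts after S2 ends, so S2 has no further overlaps.
S5 starts after S3 ends, so S3 has no further overlaps.
S4 starts before S5 ends → S5 and S4 overlap.
S6 starts before S5 ends → S5 and S6 overlap.
S6 starts before S4 ends → S4 and S6 overlap.

S2 & S3, S4 & S5, S4 & S6, S5 & S6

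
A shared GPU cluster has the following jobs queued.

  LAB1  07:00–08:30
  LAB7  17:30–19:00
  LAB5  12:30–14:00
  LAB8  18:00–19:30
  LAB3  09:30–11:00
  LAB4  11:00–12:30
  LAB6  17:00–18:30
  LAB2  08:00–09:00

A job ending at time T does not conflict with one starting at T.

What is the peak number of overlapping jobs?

Sort all start/end points and keep a running count:
07:00 start LAB1 → 1
08:00 start LAB2 → 2
08:30 end LAB1 → 1
09:00 end LAB2 → 0
09:30 start LAB3 → 1
11:00 end LAB3 → 0
11:00 start LAB4 → 1
12:30 end LAB4 → 0
12:30 start LAB5 → 1
14:00 end LAB5 → 0
17:00 start LAB6 → 1
17:30 start LAB7 → 2
18:00 start LAB8 → 3
18:30 end LAB6 → 2
19:00 end LAB7 → 1
19:30 end LAB8 → 0
Peak is 3, at 18:00 (LAB6, LAB7, LAB8).

3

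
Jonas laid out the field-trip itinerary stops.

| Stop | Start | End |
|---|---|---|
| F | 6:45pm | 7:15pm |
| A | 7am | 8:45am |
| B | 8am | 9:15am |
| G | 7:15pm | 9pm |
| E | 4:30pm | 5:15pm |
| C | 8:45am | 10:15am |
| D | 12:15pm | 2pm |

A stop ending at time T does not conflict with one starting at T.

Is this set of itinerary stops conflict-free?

No

Check each pair: they overlap iff neither finishes before the other starts.
Sorted by start: A, B, C, D, E, F, G.
B starts before A ends → A and B overlap.
That's a conflict, so the schedule is not conflict-free.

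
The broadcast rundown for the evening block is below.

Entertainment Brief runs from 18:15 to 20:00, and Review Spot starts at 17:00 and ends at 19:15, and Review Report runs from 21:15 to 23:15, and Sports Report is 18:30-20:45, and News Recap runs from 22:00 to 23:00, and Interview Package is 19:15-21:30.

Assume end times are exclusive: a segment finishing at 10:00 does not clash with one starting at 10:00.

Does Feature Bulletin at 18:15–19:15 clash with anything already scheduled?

Review Spot: starts 17:00 before Feature Bulletin ends 19:15, and ends 19:15 after Feature Bulletin starts 18:15 → overlap.
Entertainment Brief: starts 18:15 before Feature Bulletin ends 19:15, and ends 20:00 after Feature Bulletin starts 18:15 → overlap.
Sports Report: starts 18:30 before Feature Bulletin ends 19:15, and ends 20:45 after Feature Bulletin starts 18:15 → overlap.
Interview Package: starts 19:15 at or after Feature Bulletin ends 19:15 → clear.
Review Report: starts 21:15 at or after Feature Bulletin ends 19:15 → clear.
News Recap: starts 22:00 at or after Feature Bulletin ends 19:15 → clear.
Feature Bulletin overlaps Entertainment Brief, Review Spot, Sports Report.

Yes — it overlaps Entertainment Brief, Review Spot, Sports Report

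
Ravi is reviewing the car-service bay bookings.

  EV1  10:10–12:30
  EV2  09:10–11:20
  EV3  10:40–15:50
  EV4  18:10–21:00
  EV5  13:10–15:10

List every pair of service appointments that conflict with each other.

Sorted by start: EV2, EV1, EV3, EV5, EV4.
EV1 starts before EV2 ends → EV2 and EV1 overlap.
EV3 starts before EV2 ends → EV2 and EV3 overlap.
EV5 starts after EV2 ends — done with EV2.
EV3 starts before EV1 ends → EV1 and EV3 overlap.
EV5 starts after EV1 ends — done with EV1.
EV5 starts before EV3 ends → EV3 and EV5 overlap.
EV4 starts after EV3 ends.
EV4 starts after EV5 ends.

EV1 & EV2, EV1 & EV3, EV2 & EV3, EV3 & EV5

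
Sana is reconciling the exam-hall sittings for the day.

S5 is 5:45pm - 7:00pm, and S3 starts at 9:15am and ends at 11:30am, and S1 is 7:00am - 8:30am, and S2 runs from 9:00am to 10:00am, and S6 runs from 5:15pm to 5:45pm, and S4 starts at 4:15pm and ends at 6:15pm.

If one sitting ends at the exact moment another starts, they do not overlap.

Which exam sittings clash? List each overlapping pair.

S2 & S3, S4 & S5, S4 & S6

Two intervals overlap when each starts before the other ends.
Sorted by start: S1, S2, S3, S4, S6, S5.
S2 starts after S1 ends; S1 is clear from here.
S3 starts before S2 ends → S2 and S3 overlap.
S4 starts after S2 ends; S2 is clear from here.
S4 starts after S3 ends; S3 is clear from here.
S6 starts before S4 ends → S4 and S6 overlap.
S5 starts before S4 ends → S4 and S5 overlap.
S5 starts exactly when S6 ends (back-to-back, no overlap).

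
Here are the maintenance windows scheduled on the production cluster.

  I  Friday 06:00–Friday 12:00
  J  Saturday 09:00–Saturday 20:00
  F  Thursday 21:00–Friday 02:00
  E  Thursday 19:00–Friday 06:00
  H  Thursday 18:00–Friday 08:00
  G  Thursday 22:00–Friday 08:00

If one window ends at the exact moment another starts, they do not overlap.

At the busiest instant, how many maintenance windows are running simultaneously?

4

Sort all start/end points and keep a running count:
Thursday 18:00 start H → 1
Thursday 19:00 start E → 2
Thursday 21:00 start F → 3
Thursday 22:00 start G → 4
Friday 02:00 end F → 3
Friday 06:00 end E → 2
Friday 06:00 start I → 3
Friday 08:00 end G → 2
Friday 08:00 end H → 1
Friday 12:00 end I → 0
Saturday 09:00 start J → 1
Saturday 20:00 end J → 0
Peak is 4, at Thursday 22:00 (E, F, G, H).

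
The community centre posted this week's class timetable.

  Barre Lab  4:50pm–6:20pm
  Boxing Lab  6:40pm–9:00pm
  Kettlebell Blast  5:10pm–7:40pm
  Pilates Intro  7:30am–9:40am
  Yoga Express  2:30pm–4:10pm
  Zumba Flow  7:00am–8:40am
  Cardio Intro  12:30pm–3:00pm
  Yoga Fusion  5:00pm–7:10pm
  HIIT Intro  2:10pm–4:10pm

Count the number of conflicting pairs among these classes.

Sorted by start: Zumba Flow, Pilates Intro, Cardio Intro, HIIT Intro, Yoga Express, Barre Lab, Yoga Fusion, Kettlebell Blast, Boxing Lab.
Pilates Intro starts before Zumba Flow ends → Zumba Flow and Pilates Intro overlap.
Cardio Intro starts after Zumba Flow ends; Zumba Flow is clear from here.
Cardio Intro starts after Pilates Intro ends; Pilates Intro is clear from here.
HIIT Intro starts before Cardio Intro ends → Cardio Intro and HIIT Intro overlap.
Yoga Express starts before Cardio Intro ends → Cardio Intro and Yoga Express overlap.
Barre Lab starts after Cardio Intro ends; Cardio Intro is clear from here.
Yoga Express starts before HIIT Intro ends → HIIT Intro and Yoga Express overlap.
Barre Lab starts after HIIT Intro ends; HIIT Intro is clear from here.
Barre Lab starts after Yoga Express ends; Yoga Express is clear from here.
Yoga Fusion starts before Barre Lab ends → Barre Lab and Yoga Fusion overlap.
Kettlebell Blast starts before Barre Lab ends → Barre Lab and Kettlebell Blast overlap.
Boxing Lab starts after Barre Lab ends.
Kettlebell Blast starts before Yoga Fusion ends → Yoga Fusion and Kettlebell Blast overlap.
Boxing Lab starts before Yoga Fusion ends → Yoga Fusion and Boxing Lab overlap.
Boxing Lab starts before Kettlebell Blast ends → Kettlebell Blast and Boxing Lab overlap.
Overlapping pairs: Barre Lab & Kettlebell Blast, Barre Lab & Yoga Fusion, Boxing Lab & Kettlebell Blast, Boxing Lab & Yoga Fusion, Cardio Intro & HIIT Intro, Cardio Intro & Yoga Express, HIIT Intro & Yoga Express, Kettlebell Blast & Yoga Fusion, Pilates Intro & Zumba Flow — 9 in total.

9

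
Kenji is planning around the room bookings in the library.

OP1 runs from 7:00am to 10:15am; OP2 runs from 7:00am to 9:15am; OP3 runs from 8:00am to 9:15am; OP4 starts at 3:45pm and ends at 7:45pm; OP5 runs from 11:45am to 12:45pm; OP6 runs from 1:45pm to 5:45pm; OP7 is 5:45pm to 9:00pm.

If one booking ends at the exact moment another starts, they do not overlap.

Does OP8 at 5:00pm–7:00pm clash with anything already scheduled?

Yes — it overlaps OP4, OP6, OP7

OP1: ends 10:15am at or before OP8 starts 5:00pm → clear.
OP2: ends 9:15am at or before OP8 starts 5:00pm → clear.
OP3: ends 9:15am at or before OP8 starts 5:00pm → clear.
OP5: ends 12:45pm at or before OP8 starts 5:00pm → clear.
OP6: starts 1:45pm before OP8 ends 7:00pm, and ends 5:45pm after OP8 starts 5:00pm → overlap.
OP4: starts 3:45pm before OP8 ends 7:00pm, and ends 7:45pm after OP8 starts 5:00pm → overlap.
OP7: starts 5:45pm before OP8 ends 7:00pm, and ends 9:00pm after OP8 starts 5:00pm → overlap.
OP8 overlaps OP4, OP6, OP7.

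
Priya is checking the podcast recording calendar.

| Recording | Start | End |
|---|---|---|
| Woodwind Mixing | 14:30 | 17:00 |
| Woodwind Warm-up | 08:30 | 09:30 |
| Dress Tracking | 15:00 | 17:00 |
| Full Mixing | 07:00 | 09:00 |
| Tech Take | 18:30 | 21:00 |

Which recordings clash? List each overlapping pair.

Two intervals overlap when each starts before the other ends.
Sorted by start: Full Mixing, Woodwind Warm-up, Woodwind Mixing, Dress Tracking, Tech Take.
Woodwind Warm-up starts before Full Mixing ends → Full Mixing and Woodwind Warm-up overlap.
Woodwind Mixing starts after Full Mixing ends, so Full Mixing has no further overlaps.
Woodwind Mixing starts after Woodwind Warm-up ends, so Woodwind Warm-up has no further overlaps.
Dress Tracking starts before Woodwind Mixing ends → Woodwind Mixing and Dress Tracking overlap.
Tech Take starts after Woodwind Mixing ends.
Tech Take starts after Dress Tracking ends.

Dress Tracking & Woodwind Mixing, Full Mixing & Woodwind Warm-up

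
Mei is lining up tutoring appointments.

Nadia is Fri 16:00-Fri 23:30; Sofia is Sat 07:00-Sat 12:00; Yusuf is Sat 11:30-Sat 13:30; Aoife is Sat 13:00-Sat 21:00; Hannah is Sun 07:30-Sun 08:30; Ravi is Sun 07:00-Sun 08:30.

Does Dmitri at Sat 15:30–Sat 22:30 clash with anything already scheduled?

Yes — it overlaps Aoife

Nadia: ends Fri 23:30 at or before Dmitri starts Sat 15:30 → clear.
Sofia: ends Sat 12:00 at or before Dmitri starts Sat 15:30 → clear.
Yusuf: ends Sat 13:30 at or before Dmitri starts Sat 15:30 → clear.
Aoife: starts Sat 13:00 before Dmitri ends Sat 22:30, and ends Sat 21:00 after Dmitri starts Sat 15:30 → overlap.
Ravi: starts Sun 07:00 at or after Dmitri ends Sat 22:30 → clear.
Hannah: starts Sun 07:30 at or after Dmitri ends Sat 22:30 → clear.
Dmitri overlaps Aoife.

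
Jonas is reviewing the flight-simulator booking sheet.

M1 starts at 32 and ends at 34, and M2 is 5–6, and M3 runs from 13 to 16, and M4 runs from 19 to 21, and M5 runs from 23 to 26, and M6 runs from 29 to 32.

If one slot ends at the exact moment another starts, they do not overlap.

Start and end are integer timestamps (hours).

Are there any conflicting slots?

No

Sorted by start: M2, M3, M4, M5, M6, M1.
M3 starts after M2 ends, so M2 has no further overlaps.
M4 starts after M3 ends, so M3 has no further overlaps.
M5 starts after M4 ends, so M4 has no further overlaps.
M6 starts after M5 ends, so M5 has no further overlaps.
M1 starts exactly when M6 ends (back-to-back, no overlap).
Every pair is clear; the schedule has no overlaps.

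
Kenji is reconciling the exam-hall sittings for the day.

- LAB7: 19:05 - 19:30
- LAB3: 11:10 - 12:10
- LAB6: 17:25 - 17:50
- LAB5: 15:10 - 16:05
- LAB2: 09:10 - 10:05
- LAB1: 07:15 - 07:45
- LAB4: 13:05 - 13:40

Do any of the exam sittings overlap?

Two intervals overlap when each starts before the other ends.
Sorted by start: LAB1, LAB2, LAB3, LAB4, LAB5, LAB6, LAB7.
LAB2 starts after LAB1 ends; LAB1 is clear from here.
LAB3 starts after LAB2 ends; LAB2 is clear from here.
LAB4 starts after LAB3 ends; LAB3 is clear from here.
LAB5 starts after LAB4 ends; LAB4 is clear from here.
LAB6 starts after LAB5 ends; LAB5 is clear from here.
LAB7 starts after LAB6 ends.
Every pair is clear; the schedule has no overlaps.

No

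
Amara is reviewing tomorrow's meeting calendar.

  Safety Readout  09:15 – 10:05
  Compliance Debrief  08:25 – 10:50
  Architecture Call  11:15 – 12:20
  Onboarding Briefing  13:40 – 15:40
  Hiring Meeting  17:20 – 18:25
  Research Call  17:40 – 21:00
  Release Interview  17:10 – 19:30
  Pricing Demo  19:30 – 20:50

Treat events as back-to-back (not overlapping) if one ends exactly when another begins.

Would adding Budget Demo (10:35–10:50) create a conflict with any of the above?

Yes — it overlaps Compliance Debrief

Compliance Debrief: starts 08:25 before Budget Demo ends 10:50, and ends 10:50 after Budget Demo starts 10:35 → overlap.
Safety Readout: ends 10:05 at or before Budget Demo starts 10:35 → clear.
Architecture Call: starts 11:15 at or after Budget Demo ends 10:50 → clear.
Onboarding Briefing: starts 13:40 at or after Budget Demo ends 10:50 → clear.
Release Interview: starts 17:10 at or after Budget Demo ends 10:50 → clear.
Hiring Meeting: starts 17:20 at or after Budget Demo ends 10:50 → clear.
Research Call: starts 17:40 at or after Budget Demo ends 10:50 → clear.
Pricing Demo: starts 19:30 at or after Budget Demo ends 10:50 → clear.
Budget Demo overlaps Compliance Debrief.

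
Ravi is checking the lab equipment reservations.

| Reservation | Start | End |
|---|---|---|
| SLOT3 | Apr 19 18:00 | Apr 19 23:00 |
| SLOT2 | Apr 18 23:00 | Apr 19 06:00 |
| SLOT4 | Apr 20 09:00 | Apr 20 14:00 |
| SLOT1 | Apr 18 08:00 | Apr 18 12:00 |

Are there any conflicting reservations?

Check each pair: they overlap iff neither finishes before the other starts.
Sorted by start: SLOT1, SLOT2, SLOT3, SLOT4.
SLOT2 starts after SLOT1 ends; SLOT1 is clear from here.
SLOT3 starts after SLOT2 ends; SLOT2 is clear from here.
SLOT4 starts after SLOT3 ends.
Every pair is clear; the schedule has no overlaps.

No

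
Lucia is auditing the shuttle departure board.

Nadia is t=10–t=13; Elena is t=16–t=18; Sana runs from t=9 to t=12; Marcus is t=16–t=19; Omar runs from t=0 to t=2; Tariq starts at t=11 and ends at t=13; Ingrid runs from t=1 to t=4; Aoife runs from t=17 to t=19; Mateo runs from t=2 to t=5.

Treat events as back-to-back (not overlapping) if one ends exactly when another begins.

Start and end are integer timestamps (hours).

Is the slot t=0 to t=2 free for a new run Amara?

No — it overlaps Ingrid, Omar

Omar: starts t=0 before Amara ends t=2, and ends t=2 after Amara starts t=0 → overlap.
Ingrid: starts t=1 before Amara ends t=2, and ends t=4 after Amara starts t=0 → overlap.
Mateo: starts t=2 at or after Amara ends t=2 → clear.
Sana: starts t=9 at or after Amara ends t=2 → clear.
Nadia: starts t=10 at or after Amara ends t=2 → clear.
Tariq: starts t=11 at or after Amara ends t=2 → clear.
Marcus: starts t=16 at or after Amara ends t=2 → clear.
Elena: starts t=16 at or after Amara ends t=2 → clear.
Aoife: starts t=17 at or after Amara ends t=2 → clear.
Amara overlaps Ingrid, Omar.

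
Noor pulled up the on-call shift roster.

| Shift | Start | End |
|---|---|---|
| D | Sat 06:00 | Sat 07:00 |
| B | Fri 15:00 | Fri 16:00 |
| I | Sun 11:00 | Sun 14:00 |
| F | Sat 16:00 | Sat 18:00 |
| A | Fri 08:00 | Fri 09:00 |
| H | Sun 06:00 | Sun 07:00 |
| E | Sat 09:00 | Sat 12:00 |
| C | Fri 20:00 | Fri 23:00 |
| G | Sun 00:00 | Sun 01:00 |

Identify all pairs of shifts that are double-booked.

Check each pair: they overlap iff neither finishes before the other starts.
Sorted by start: A, B, C, D, E, F, G, H, I.
B starts after A ends — done with A.
C starts after B ends — done with B.
D starts after C ends — done with C.
E starts after D ends — done with D.
F starts after E ends — done with E.
G starts after F ends — done with F.
H starts after G ends — done with G.
I starts after H ends.

none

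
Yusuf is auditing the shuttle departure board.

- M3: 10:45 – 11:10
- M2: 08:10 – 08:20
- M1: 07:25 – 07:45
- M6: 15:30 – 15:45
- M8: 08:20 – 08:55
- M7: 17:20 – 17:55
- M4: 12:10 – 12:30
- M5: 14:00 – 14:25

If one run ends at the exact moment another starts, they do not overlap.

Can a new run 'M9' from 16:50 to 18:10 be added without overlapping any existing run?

M1: ends 07:45 at or before M9 starts 16:50 → clear.
M2: ends 08:20 at or before M9 starts 16:50 → clear.
M8: ends 08:55 at or before M9 starts 16:50 → clear.
M3: ends 11:10 at or before M9 starts 16:50 → clear.
M4: ends 12:30 at or before M9 starts 16:50 → clear.
M5: ends 14:25 at or before M9 starts 16:50 → clear.
M6: ends 15:45 at or before M9 starts 16:50 → clear.
M7: starts 17:20 before M9 ends 18:10, and ends 17:55 after M9 starts 16:50 → overlap.
M9 overlaps M7.

No — it overlaps M7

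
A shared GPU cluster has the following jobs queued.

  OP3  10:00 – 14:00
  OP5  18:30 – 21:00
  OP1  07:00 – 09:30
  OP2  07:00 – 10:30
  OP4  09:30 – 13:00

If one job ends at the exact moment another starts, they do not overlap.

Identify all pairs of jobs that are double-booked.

Sorted by start: OP1, OP2, OP4, OP3, OP5.
OP2 starts before OP1 ends → OP1 and OP2 overlap.
OP4 starts exactly when OP1 ends (back-to-back, no overlap), so nothing later overlaps OP1 either.
OP4 starts before OP2 ends → OP2 and OP4 overlap.
OP3 starts before OP2 ends → OP2 and OP3 overlap.
OP5 starts after OP2 ends.
OP3 starts before OP4 ends → OP4 and OP3 overlap.
OP5 starts after OP4 ends.
OP5 starts after OP3 ends.

OP1 & OP2, OP2 & OP3, OP2 & OP4, OP3 & OP4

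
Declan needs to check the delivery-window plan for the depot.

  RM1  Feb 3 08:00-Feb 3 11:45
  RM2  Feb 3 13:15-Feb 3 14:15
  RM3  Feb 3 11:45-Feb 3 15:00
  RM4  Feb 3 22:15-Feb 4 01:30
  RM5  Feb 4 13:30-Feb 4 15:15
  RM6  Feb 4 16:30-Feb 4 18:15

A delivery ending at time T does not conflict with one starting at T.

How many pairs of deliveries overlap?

Two intervals overlap when each starts before the other ends.
Sorted by start: RM1, RM3, RM2, RM4, RM5, RM6.
RM3 starts exactly when RM1 ends (back-to-back, no overlap), so RM1 has no further overlaps.
RM2 starts before RM3 ends → RM3 and RM2 overlap.
RM4 starts after RM3 ends, so RM3 has no further overlaps.
RM4 starts after RM2 ends, so RM2 has no further overlaps.
RM5 starts after RM4 ends, so RM4 has no further overlaps.
RM6 starts after RM5 ends.
Overlapping pairs: RM2 & RM3 — 1 in total.

1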